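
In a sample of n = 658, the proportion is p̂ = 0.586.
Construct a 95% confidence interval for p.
(0.548, 0.624)

Proportion CI:
SE = √(p̂(1-p̂)/n) = √(0.586 · 0.414 / 658) = 0.01920

z* = 1.960
Margin = z* · SE = 1.960 · 0.01920 = 0.0376

CI: 0.586 ± 0.0376 = (0.548, 0.624)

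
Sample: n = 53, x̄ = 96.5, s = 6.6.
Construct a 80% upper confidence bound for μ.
μ ≤ 97.27

Upper bound (one-sided):
t* = 0.849 (one-sided for 80%)
Upper bound = x̄ + t* · s/√n = 96.5 + 0.849 · 6.6/√53 = 97.27

We are 80% confident that μ ≤ 97.27.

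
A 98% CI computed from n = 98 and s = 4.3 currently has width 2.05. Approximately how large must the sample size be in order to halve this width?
n ≈ 392

CI width ∝ 1/√n
To reduce width by factor 2, need √n to grow by 2 → need 2² = 4 times as many samples.

Current: n = 98, width = 2.05
New: n = 392, width ≈ 1.01

Width reduced by factor of 2.05/1.01 = 2.03.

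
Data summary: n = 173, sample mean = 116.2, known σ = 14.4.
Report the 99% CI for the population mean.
(113.38, 119.02)

z-interval (σ known):
z* = 2.576 for 99% confidence

Margin of error = z* · σ/√n = 2.576 · 14.4/√173 = 2.82

CI: (116.2 - 2.82, 116.2 + 2.82) = (113.38, 119.02)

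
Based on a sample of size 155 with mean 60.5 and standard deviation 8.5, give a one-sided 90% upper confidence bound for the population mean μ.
μ ≤ 61.38

Upper bound (one-sided):
t* = 1.287 (one-sided for 90%)
Upper bound = x̄ + t* · s/√n = 60.5 + 1.287 · 8.5/√155 = 61.38

We are 90% confident that μ ≤ 61.38.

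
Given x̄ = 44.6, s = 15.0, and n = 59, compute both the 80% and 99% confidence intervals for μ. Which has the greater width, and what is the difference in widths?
99% CI is wider by 5.34

df = 58
80% CI: t* = 1.296, (42.07, 47.13), width = 2 · t* · s/√n = 5.06
99% CI: t* = 2.663, (39.40, 49.80), width = 2 · t* · s/√n = 10.40

The 99% CI is wider by 10.40 - 5.06 = 5.34.
Higher confidence requires a wider interval.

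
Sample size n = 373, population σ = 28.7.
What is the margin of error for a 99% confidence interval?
Margin of error = 3.83

Margin of error = z* · σ/√n
= 2.576 · 28.7/√373
= 2.576 · 28.7/19.3132
= 3.83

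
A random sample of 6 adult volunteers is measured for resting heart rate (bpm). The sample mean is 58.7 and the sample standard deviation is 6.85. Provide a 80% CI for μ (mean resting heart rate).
(54.57, 62.83)

t-interval (σ unknown):
df = n - 1 = 5
t* = 1.476 for 80% confidence

Margin of error = t* · s/√n = 1.476 · 6.85/√6 = 4.13

CI: (54.57, 62.83)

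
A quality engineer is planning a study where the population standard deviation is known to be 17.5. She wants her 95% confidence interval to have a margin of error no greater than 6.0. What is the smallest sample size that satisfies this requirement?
n ≥ 33

For margin E ≤ 6.0:
n ≥ (z* · σ / E)²
n ≥ (1.960 · 17.5 / 6.0)²
n ≥ 32.68

Minimum n = 33 (rounding up)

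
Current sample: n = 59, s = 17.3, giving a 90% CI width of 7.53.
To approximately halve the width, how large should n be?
n ≈ 236

CI width ∝ 1/√n
To reduce width by factor 2, need √n to grow by 2 → need 2² = 4 times as many samples.

Current: n = 59, width = 7.53
New: n = 236, width ≈ 3.72

Width reduced by factor of 7.53/3.72 = 2.02.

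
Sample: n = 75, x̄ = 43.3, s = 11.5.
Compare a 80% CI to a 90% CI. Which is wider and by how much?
90% CI is wider by 0.99

df = 74
80% CI: t* = 1.293, (41.58, 45.02), width = 2 · t* · s/√n = 3.43
90% CI: t* = 1.666, (41.09, 45.51), width = 2 · t* · s/√n = 4.42

The 90% CI is wider by 4.42 - 3.43 = 0.99.
Higher confidence requires a wider interval.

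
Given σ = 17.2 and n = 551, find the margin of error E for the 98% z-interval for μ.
Margin of error = 1.70

Margin of error = z* · σ/√n
= 2.326 · 17.2/√551
= 2.326 · 17.2/23.4734
= 1.70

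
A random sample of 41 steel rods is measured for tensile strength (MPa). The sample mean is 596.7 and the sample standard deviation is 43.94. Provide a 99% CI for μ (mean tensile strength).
(578.14, 615.26)

t-interval (σ unknown):
df = n - 1 = 40
t* = 2.704 for 99% confidence

Margin of error = t* · s/√n = 2.704 · 43.94/√41 = 18.56

CI: (578.14, 615.26)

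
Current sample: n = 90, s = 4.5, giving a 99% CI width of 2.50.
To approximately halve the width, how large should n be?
n ≈ 360

CI width ∝ 1/√n
To reduce width by factor 2, need √n to grow by 2 → need 2² = 4 times as many samples.

Current: n = 90, width = 2.50
New: n = 360, width ≈ 1.23

Width reduced by factor of 2.50/1.23 = 2.03.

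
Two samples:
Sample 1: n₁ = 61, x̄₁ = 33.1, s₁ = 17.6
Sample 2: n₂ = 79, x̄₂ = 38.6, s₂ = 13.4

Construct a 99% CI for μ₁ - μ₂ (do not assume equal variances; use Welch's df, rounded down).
(-12.61, 1.61)

Difference: x̄₁ - x̄₂ = -5.50
SE = √(s₁²/n₁ + s₂²/n₂) = √(17.6²/61 + 13.4²/79) = 2.7113
df = 108.94 → 108 (Welch–Satterthwaite, rounded down)
t* = 2.622

CI: -5.50 ± 2.622 · 2.7113 = -5.50 ± 7.11 = (-12.61, 1.61)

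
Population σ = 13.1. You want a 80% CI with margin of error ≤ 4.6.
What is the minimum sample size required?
n ≥ 14

For margin E ≤ 4.6:
n ≥ (z* · σ / E)²
n ≥ (1.282 · 13.1 / 4.6)²
n ≥ 13.33

Minimum n = 14 (rounding up)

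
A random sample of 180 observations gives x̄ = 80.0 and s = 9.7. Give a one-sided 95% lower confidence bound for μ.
μ ≥ 78.80

Lower bound (one-sided):
t* = 1.653 (one-sided for 95%)
Lower bound = x̄ - t* · s/√n = 80.0 - 1.653 · 9.7/√180 = 78.80

We are 95% confident that μ ≥ 78.80.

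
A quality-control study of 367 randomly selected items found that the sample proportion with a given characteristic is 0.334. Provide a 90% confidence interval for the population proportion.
(0.294, 0.374)

Proportion CI:
SE = √(p̂(1-p̂)/n) = √(0.334 · 0.666 / 367) = 0.02462

z* = 1.645
Margin = z* · SE = 1.645 · 0.02462 = 0.0405

CI: 0.334 ± 0.0405 = (0.294, 0.374)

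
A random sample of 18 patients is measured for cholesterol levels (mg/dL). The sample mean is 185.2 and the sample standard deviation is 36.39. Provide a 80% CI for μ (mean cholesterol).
(173.77, 196.63)

t-interval (σ unknown):
df = n - 1 = 17
t* = 1.333 for 80% confidence

Margin of error = t* · s/√n = 1.333 · 36.39/√18 = 11.43

CI: (173.77, 196.63)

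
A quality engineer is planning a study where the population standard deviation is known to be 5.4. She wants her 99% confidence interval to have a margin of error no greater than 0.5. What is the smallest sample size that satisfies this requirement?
n ≥ 774

For margin E ≤ 0.5:
n ≥ (z* · σ / E)²
n ≥ (2.576 · 5.4 / 0.5)²
n ≥ 774.00

Minimum n = 774 (rounding up)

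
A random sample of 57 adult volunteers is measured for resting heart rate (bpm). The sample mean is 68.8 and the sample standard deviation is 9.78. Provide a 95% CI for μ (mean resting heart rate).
(66.21, 71.39)

t-interval (σ unknown):
df = n - 1 = 56
t* = 2.003 for 95% confidence

Margin of error = t* · s/√n = 2.003 · 9.78/√57 = 2.59

CI: (66.21, 71.39)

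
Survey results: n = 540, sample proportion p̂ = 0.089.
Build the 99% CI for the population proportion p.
(0.057, 0.121)

Proportion CI:
SE = √(p̂(1-p̂)/n) = √(0.089 · 0.911 / 540) = 0.01225

z* = 2.576
Margin = z* · SE = 2.576 · 0.01225 = 0.0316

CI: 0.089 ± 0.0316 = (0.057, 0.121)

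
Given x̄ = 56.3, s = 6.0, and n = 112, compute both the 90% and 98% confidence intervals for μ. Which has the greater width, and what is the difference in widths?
98% CI is wider by 0.80

df = 111
90% CI: t* = 1.659, (55.36, 57.24), width = 2 · t* · s/√n = 1.88
98% CI: t* = 2.360, (54.96, 57.64), width = 2 · t* · s/√n = 2.68

The 98% CI is wider by 2.68 - 1.88 = 0.80.
Higher confidence requires a wider interval.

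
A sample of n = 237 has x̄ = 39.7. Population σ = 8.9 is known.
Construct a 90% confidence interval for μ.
(38.75, 40.65)

z-interval (σ known):
z* = 1.645 for 90% confidence

Margin of error = z* · σ/√n = 1.645 · 8.9/√237 = 0.95

CI: (39.7 - 0.95, 39.7 + 0.95) = (38.75, 40.65)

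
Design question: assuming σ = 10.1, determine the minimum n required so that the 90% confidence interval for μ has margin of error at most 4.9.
n ≥ 12

For margin E ≤ 4.9:
n ≥ (z* · σ / E)²
n ≥ (1.645 · 10.1 / 4.9)²
n ≥ 11.50

Minimum n = 12 (rounding up)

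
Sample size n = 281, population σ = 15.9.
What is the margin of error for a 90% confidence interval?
Margin of error = 1.56

Margin of error = z* · σ/√n
= 1.645 · 15.9/√281
= 1.645 · 15.9/16.7631
= 1.56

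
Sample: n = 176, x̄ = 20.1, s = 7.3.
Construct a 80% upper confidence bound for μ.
μ ≤ 20.56

Upper bound (one-sided):
t* = 0.844 (one-sided for 80%)
Upper bound = x̄ + t* · s/√n = 20.1 + 0.844 · 7.3/√176 = 20.56

We are 80% confident that μ ≤ 20.56.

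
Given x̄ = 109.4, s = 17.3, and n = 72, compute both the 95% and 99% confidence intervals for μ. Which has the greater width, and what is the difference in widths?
99% CI is wider by 2.66

df = 71
95% CI: t* = 1.994, (105.33, 113.47), width = 2 · t* · s/√n = 8.13
99% CI: t* = 2.647, (104.00, 114.80), width = 2 · t* · s/√n = 10.79

The 99% CI is wider by 10.79 - 8.13 = 2.66.
Higher confidence requires a wider interval.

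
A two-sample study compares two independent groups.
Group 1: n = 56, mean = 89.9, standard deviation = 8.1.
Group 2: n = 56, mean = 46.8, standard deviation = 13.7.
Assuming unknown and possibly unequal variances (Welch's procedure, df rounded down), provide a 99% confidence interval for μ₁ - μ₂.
(37.50, 48.70)

Difference: x̄₁ - x̄₂ = 43.10
SE = √(s₁²/n₁ + s₂²/n₂) = √(8.1²/56 + 13.7²/56) = 2.1268
df = 89.27 → 89 (Welch–Satterthwaite, rounded down)
t* = 2.632

CI: 43.10 ± 2.632 · 2.1268 = 43.10 ± 5.60 = (37.50, 48.70)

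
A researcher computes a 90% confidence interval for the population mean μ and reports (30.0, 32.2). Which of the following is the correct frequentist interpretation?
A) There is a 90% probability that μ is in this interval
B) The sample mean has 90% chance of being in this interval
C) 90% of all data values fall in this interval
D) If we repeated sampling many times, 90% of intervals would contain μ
D

A) Wrong — μ is fixed; the randomness lives in the interval, not in μ.
B) Wrong — x̄ is observed and sits in the interval by construction.
C) Wrong — a CI is about the parameter μ, not individual data values.
D) Correct — this is the frequentist long-run coverage interpretation.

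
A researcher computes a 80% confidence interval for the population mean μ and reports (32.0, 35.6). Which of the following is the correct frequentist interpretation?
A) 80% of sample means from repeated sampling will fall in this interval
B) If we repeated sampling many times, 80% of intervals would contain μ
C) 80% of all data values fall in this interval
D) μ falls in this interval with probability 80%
B

A) Wrong — coverage applies to intervals containing μ, not to future x̄ values.
B) Correct — this is the frequentist long-run coverage interpretation.
C) Wrong — a CI is about the parameter μ, not individual data values.
D) Wrong — μ is fixed; the randomness lives in the interval, not in μ.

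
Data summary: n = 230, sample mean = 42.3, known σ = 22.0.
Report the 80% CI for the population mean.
(40.44, 44.16)

z-interval (σ known):
z* = 1.282 for 80% confidence

Margin of error = z* · σ/√n = 1.282 · 22.0/√230 = 1.86

CI: (42.3 - 1.86, 42.3 + 1.86) = (40.44, 44.16)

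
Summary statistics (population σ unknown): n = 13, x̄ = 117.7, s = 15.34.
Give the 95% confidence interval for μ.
(108.43, 126.97)

t-interval (σ unknown):
df = n - 1 = 12
t* = 2.179 for 95% confidence

Margin of error = t* · s/√n = 2.179 · 15.34/√13 = 9.27

CI: (108.43, 126.97)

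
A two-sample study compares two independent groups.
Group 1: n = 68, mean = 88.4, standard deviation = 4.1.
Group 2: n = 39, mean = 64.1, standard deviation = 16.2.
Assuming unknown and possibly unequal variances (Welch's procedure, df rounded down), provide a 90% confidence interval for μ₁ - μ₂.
(19.85, 28.75)

Difference: x̄₁ - x̄₂ = 24.30
SE = √(s₁²/n₁ + s₂²/n₂) = √(4.1²/68 + 16.2²/39) = 2.6413
df = 40.81 → 40 (Welch–Satterthwaite, rounded down)
t* = 1.684

CI: 24.30 ± 1.684 · 2.6413 = 24.30 ± 4.45 = (19.85, 28.75)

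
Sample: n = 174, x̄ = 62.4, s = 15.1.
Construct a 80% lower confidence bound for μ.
μ ≥ 61.43

Lower bound (one-sided):
t* = 0.844 (one-sided for 80%)
Lower bound = x̄ - t* · s/√n = 62.4 - 0.844 · 15.1/√174 = 61.43

We are 80% confident that μ ≥ 61.43.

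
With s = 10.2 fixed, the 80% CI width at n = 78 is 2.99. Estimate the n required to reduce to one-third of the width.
n ≈ 702

CI width ∝ 1/√n
To reduce width by factor 3, need √n to grow by 3 → need 3² = 9 times as many samples.

Current: n = 78, width = 2.99
New: n = 702, width ≈ 0.99

Width reduced by factor of 2.99/0.99 = 3.02.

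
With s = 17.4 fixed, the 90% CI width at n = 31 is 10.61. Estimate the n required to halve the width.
n ≈ 124

CI width ∝ 1/√n
To reduce width by factor 2, need √n to grow by 2 → need 2² = 4 times as many samples.

Current: n = 31, width = 10.61
New: n = 124, width ≈ 5.18

Width reduced by factor of 10.61/5.18 = 2.05.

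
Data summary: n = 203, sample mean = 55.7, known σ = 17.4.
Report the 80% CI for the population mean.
(54.13, 57.27)

z-interval (σ known):
z* = 1.282 for 80% confidence

Margin of error = z* · σ/√n = 1.282 · 17.4/√203 = 1.57

CI: (55.7 - 1.57, 55.7 + 1.57) = (54.13, 57.27)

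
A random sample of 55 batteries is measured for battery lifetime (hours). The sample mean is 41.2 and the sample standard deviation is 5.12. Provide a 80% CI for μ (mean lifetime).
(40.30, 42.10)

t-interval (σ unknown):
df = n - 1 = 54
t* = 1.297 for 80% confidence

Margin of error = t* · s/√n = 1.297 · 5.12/√55 = 0.90

CI: (40.30, 42.10)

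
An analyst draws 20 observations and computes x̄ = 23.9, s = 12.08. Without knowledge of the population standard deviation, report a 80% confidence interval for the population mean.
(20.31, 27.49)

t-interval (σ unknown):
df = n - 1 = 19
t* = 1.328 for 80% confidence

Margin of error = t* · s/√n = 1.328 · 12.08/√20 = 3.59

CI: (20.31, 27.49)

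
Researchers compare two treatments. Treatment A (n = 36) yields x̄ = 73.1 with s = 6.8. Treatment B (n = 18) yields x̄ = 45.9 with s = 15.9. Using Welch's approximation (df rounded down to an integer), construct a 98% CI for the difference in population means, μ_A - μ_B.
(17.30, 37.10)

Difference: x̄₁ - x̄₂ = 27.20
SE = √(s₁²/n₁ + s₂²/n₂) = √(6.8²/36 + 15.9²/18) = 3.9153
df = 20.17 → 20 (Welch–Satterthwaite, rounded down)
t* = 2.528

CI: 27.20 ± 2.528 · 3.9153 = 27.20 ± 9.90 = (17.30, 37.10)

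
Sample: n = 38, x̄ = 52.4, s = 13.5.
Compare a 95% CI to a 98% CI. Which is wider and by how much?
98% CI is wider by 1.78

df = 37
95% CI: t* = 2.026, (47.96, 56.84), width = 2 · t* · s/√n = 8.87
98% CI: t* = 2.431, (47.08, 57.72), width = 2 · t* · s/√n = 10.65

The 98% CI is wider by 10.65 - 8.87 = 1.78.
Higher confidence requires a wider interval.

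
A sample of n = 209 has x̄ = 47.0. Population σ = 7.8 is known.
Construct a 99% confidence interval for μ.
(45.61, 48.39)

z-interval (σ known):
z* = 2.576 for 99% confidence

Margin of error = z* · σ/√n = 2.576 · 7.8/√209 = 1.39

CI: (47.0 - 1.39, 47.0 + 1.39) = (45.61, 48.39)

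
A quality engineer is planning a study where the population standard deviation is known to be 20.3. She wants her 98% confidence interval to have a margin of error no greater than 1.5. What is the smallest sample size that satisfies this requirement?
n ≥ 991

For margin E ≤ 1.5:
n ≥ (z* · σ / E)²
n ≥ (2.326 · 20.3 / 1.5)²
n ≥ 990.90

Minimum n = 991 (rounding up)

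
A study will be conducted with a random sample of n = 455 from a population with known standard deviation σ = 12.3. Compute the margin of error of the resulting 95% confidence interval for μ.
Margin of error = 1.13

Margin of error = z* · σ/√n
= 1.960 · 12.3/√455
= 1.960 · 12.3/21.3307
= 1.13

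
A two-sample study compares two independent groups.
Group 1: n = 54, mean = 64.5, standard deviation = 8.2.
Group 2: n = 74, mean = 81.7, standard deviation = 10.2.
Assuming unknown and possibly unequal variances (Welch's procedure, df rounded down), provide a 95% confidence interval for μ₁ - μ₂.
(-20.42, -13.98)

Difference: x̄₁ - x̄₂ = -17.20
SE = √(s₁²/n₁ + s₂²/n₂) = √(8.2²/54 + 10.2²/74) = 1.6282
df = 124.77 → 124 (Welch–Satterthwaite, rounded down)
t* = 1.979

CI: -17.20 ± 1.979 · 1.6282 = -17.20 ± 3.22 = (-20.42, -13.98)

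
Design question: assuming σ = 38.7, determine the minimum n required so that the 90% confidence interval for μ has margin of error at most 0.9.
n ≥ 5004

For margin E ≤ 0.9:
n ≥ (z* · σ / E)²
n ≥ (1.645 · 38.7 / 0.9)²
n ≥ 5003.44

Minimum n = 5004 (rounding up)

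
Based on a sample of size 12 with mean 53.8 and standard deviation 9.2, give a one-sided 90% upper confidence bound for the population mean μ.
μ ≤ 57.42

Upper bound (one-sided):
t* = 1.363 (one-sided for 90%)
Upper bound = x̄ + t* · s/√n = 53.8 + 1.363 · 9.2/√12 = 57.42

We are 90% confident that μ ≤ 57.42.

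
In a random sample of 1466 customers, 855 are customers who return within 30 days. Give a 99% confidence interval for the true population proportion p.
(0.550, 0.616)

Proportion CI:
p̂ = 855/1466 = 0.58322
SE = √(p̂(1-p̂)/n) = √(0.58322 · 0.41678 / 1466) = 0.01288

z* = 2.576
Margin = z* · SE = 2.576 · 0.01288 = 0.0332

CI: 0.58322 ± 0.0332 = (0.550, 0.616)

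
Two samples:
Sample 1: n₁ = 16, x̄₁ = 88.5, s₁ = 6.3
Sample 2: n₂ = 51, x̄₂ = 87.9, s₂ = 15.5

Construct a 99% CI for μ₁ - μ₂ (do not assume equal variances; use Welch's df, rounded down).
(-6.53, 7.73)

Difference: x̄₁ - x̄₂ = 0.60
SE = √(s₁²/n₁ + s₂²/n₂) = √(6.3²/16 + 15.5²/51) = 2.6817
df = 60.55 → 60 (Welch–Satterthwaite, rounded down)
t* = 2.660

CI: 0.60 ± 2.660 · 2.6817 = 0.60 ± 7.13 = (-6.53, 7.73)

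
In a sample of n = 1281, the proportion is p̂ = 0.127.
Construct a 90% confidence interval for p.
(0.112, 0.142)

Proportion CI:
SE = √(p̂(1-p̂)/n) = √(0.127 · 0.873 / 1281) = 0.00930

z* = 1.645
Margin = z* · SE = 1.645 · 0.00930 = 0.0153

CI: 0.127 ± 0.0153 = (0.112, 0.142)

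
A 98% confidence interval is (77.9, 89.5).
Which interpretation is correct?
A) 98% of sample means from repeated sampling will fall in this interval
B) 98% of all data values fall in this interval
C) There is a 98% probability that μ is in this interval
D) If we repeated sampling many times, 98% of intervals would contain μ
D

A) Wrong — coverage applies to intervals containing μ, not to future x̄ values.
B) Wrong — a CI is about the parameter μ, not individual data values.
C) Wrong — μ is fixed; the randomness lives in the interval, not in μ.
D) Correct — this is the frequentist long-run coverage interpretation.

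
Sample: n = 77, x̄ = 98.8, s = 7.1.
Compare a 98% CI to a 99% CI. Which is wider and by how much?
99% CI is wider by 0.44

df = 76
98% CI: t* = 2.376, (96.88, 100.72), width = 2 · t* · s/√n = 3.84
99% CI: t* = 2.642, (96.66, 100.94), width = 2 · t* · s/√n = 4.28

The 99% CI is wider by 4.28 - 3.84 = 0.44.
Higher confidence requires a wider interval.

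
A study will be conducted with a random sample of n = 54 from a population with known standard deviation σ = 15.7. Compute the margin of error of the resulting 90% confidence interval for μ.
Margin of error = 3.51

Margin of error = z* · σ/√n
= 1.645 · 15.7/√54
= 1.645 · 15.7/7.3485
= 3.51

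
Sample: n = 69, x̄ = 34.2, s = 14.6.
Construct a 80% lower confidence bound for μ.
μ ≥ 32.71

Lower bound (one-sided):
t* = 0.847 (one-sided for 80%)
Lower bound = x̄ - t* · s/√n = 34.2 - 0.847 · 14.6/√69 = 32.71

We are 80% confident that μ ≥ 32.71.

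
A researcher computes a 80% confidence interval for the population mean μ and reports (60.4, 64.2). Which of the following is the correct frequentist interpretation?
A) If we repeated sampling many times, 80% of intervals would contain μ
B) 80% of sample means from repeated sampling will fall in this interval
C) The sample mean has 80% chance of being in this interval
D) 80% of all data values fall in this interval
A

A) Correct — this is the frequentist long-run coverage interpretation.
B) Wrong — coverage applies to intervals containing μ, not to future x̄ values.
C) Wrong — x̄ is observed and sits in the interval by construction.
D) Wrong — a CI is about the parameter μ, not individual data values.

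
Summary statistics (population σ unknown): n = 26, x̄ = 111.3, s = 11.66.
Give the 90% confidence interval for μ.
(107.39, 115.21)

t-interval (σ unknown):
df = n - 1 = 25
t* = 1.708 for 90% confidence

Margin of error = t* · s/√n = 1.708 · 11.66/√26 = 3.91

CI: (107.39, 115.21)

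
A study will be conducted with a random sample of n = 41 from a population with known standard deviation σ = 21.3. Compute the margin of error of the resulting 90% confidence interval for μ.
Margin of error = 5.47

Margin of error = z* · σ/√n
= 1.645 · 21.3/√41
= 1.645 · 21.3/6.4031
= 5.47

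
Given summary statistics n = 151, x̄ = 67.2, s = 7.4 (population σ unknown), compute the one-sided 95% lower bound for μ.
μ ≥ 66.20

Lower bound (one-sided):
t* = 1.655 (one-sided for 95%)
Lower bound = x̄ - t* · s/√n = 67.2 - 1.655 · 7.4/√151 = 66.20

We are 95% confident that μ ≥ 66.20.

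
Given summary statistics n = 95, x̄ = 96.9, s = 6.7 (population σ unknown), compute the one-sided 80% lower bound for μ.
μ ≥ 96.32

Lower bound (one-sided):
t* = 0.845 (one-sided for 80%)
Lower bound = x̄ - t* · s/√n = 96.9 - 0.845 · 6.7/√95 = 96.32

We are 80% confident that μ ≥ 96.32.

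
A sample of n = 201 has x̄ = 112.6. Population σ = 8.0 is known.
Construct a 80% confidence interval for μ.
(111.88, 113.32)

z-interval (σ known):
z* = 1.282 for 80% confidence

Margin of error = z* · σ/√n = 1.282 · 8.0/√201 = 0.72

CI: (112.6 - 0.72, 112.6 + 0.72) = (111.88, 113.32)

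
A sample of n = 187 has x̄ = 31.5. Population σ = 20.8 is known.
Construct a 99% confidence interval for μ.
(27.58, 35.42)

z-interval (σ known):
z* = 2.576 for 99% confidence

Margin of error = z* · σ/√n = 2.576 · 20.8/√187 = 3.92

CI: (31.5 - 3.92, 31.5 + 3.92) = (27.58, 35.42)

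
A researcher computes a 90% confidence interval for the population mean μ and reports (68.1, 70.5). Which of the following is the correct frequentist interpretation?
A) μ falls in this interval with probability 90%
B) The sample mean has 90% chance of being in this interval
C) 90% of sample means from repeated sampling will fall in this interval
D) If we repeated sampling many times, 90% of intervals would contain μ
D

A) Wrong — μ is fixed; the randomness lives in the interval, not in μ.
B) Wrong — x̄ is observed and sits in the interval by construction.
C) Wrong — coverage applies to intervals containing μ, not to future x̄ values.
D) Correct — this is the frequentist long-run coverage interpretation.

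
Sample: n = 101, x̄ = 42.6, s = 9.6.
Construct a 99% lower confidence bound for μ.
μ ≥ 40.34

Lower bound (one-sided):
t* = 2.364 (one-sided for 99%)
Lower bound = x̄ - t* · s/√n = 42.6 - 2.364 · 9.6/√101 = 40.34

We are 99% confident that μ ≥ 40.34.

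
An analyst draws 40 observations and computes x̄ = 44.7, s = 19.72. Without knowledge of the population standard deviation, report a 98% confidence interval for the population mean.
(37.14, 52.26)

t-interval (σ unknown):
df = n - 1 = 39
t* = 2.426 for 98% confidence

Margin of error = t* · s/√n = 2.426 · 19.72/√40 = 7.56

CI: (37.14, 52.26)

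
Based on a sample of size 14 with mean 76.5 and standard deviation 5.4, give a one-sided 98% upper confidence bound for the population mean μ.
μ ≤ 79.79

Upper bound (one-sided):
t* = 2.282 (one-sided for 98%)
Upper bound = x̄ + t* · s/√n = 76.5 + 2.282 · 5.4/√14 = 79.79

We are 98% confident that μ ≤ 79.79.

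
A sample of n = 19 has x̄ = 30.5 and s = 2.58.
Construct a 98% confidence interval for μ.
(28.99, 32.01)

t-interval (σ unknown):
df = n - 1 = 18
t* = 2.552 for 98% confidence

Margin of error = t* · s/√n = 2.552 · 2.58/√19 = 1.51

CI: (28.99, 32.01)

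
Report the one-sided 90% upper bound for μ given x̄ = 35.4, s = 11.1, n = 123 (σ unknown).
μ ≤ 36.69

Upper bound (one-sided):
t* = 1.289 (one-sided for 90%)
Upper bound = x̄ + t* · s/√n = 35.4 + 1.289 · 11.1/√123 = 36.69

We are 90% confident that μ ≤ 36.69.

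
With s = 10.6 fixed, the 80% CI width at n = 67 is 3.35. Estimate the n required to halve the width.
n ≈ 268

CI width ∝ 1/√n
To reduce width by factor 2, need √n to grow by 2 → need 2² = 4 times as many samples.

Current: n = 67, width = 3.35
New: n = 268, width ≈ 1.66

Width reduced by factor of 3.35/1.66 = 2.02.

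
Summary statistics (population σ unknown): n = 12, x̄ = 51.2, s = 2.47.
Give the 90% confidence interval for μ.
(49.92, 52.48)

t-interval (σ unknown):
df = n - 1 = 11
t* = 1.796 for 90% confidence

Margin of error = t* · s/√n = 1.796 · 2.47/√12 = 1.28

CI: (49.92, 52.48)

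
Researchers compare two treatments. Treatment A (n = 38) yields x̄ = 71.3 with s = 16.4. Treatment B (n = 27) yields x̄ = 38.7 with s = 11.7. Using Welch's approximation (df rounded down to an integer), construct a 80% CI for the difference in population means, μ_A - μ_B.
(28.09, 37.11)

Difference: x̄₁ - x̄₂ = 32.60
SE = √(s₁²/n₁ + s₂²/n₂) = √(16.4²/38 + 11.7²/27) = 3.4854
df = 62.99 → 62 (Welch–Satterthwaite, rounded down)
t* = 1.295

CI: 32.60 ± 1.295 · 3.4854 = 32.60 ± 4.51 = (28.09, 37.11)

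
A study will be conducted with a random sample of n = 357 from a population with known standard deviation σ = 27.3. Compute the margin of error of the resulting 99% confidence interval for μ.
Margin of error = 3.72

Margin of error = z* · σ/√n
= 2.576 · 27.3/√357
= 2.576 · 27.3/18.8944
= 3.72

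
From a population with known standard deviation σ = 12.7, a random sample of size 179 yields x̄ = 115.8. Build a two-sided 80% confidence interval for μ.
(114.58, 117.02)

z-interval (σ known):
z* = 1.282 for 80% confidence

Margin of error = z* · σ/√n = 1.282 · 12.7/√179 = 1.22

CI: (115.8 - 1.22, 115.8 + 1.22) = (114.58, 117.02)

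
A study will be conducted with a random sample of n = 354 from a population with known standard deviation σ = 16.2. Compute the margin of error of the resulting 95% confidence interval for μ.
Margin of error = 1.69

Margin of error = z* · σ/√n
= 1.960 · 16.2/√354
= 1.960 · 16.2/18.8149
= 1.69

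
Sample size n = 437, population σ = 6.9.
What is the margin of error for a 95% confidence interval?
Margin of error = 0.65

Margin of error = z* · σ/√n
= 1.960 · 6.9/√437
= 1.960 · 6.9/20.9045
= 0.65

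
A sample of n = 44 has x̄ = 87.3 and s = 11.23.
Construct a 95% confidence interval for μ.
(83.89, 90.71)

t-interval (σ unknown):
df = n - 1 = 43
t* = 2.017 for 95% confidence

Margin of error = t* · s/√n = 2.017 · 11.23/√44 = 3.41

CI: (83.89, 90.71)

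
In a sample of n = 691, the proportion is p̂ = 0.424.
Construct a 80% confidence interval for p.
(0.400, 0.448)

Proportion CI:
SE = √(p̂(1-p̂)/n) = √(0.424 · 0.576 / 691) = 0.01880

z* = 1.282
Margin = z* · SE = 1.282 · 0.01880 = 0.0241

CI: 0.424 ± 0.0241 = (0.400, 0.448)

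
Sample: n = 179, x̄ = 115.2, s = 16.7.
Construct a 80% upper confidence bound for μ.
μ ≤ 116.25

Upper bound (one-sided):
t* = 0.844 (one-sided for 80%)
Upper bound = x̄ + t* · s/√n = 115.2 + 0.844 · 16.7/√179 = 116.25

We are 80% confident that μ ≤ 116.25.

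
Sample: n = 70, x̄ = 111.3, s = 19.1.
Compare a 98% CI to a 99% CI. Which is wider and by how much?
99% CI is wider by 1.21

df = 69
98% CI: t* = 2.382, (105.86, 116.74), width = 2 · t* · s/√n = 10.88
99% CI: t* = 2.649, (105.25, 117.35), width = 2 · t* · s/√n = 12.09

The 99% CI is wider by 12.09 - 10.88 = 1.21.
Higher confidence requires a wider interval.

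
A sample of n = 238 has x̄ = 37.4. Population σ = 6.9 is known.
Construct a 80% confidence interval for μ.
(36.83, 37.97)

z-interval (σ known):
z* = 1.282 for 80% confidence

Margin of error = z* · σ/√n = 1.282 · 6.9/√238 = 0.57

CI: (37.4 - 0.57, 37.4 + 0.57) = (36.83, 37.97)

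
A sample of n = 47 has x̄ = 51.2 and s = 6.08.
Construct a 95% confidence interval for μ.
(49.41, 52.99)

t-interval (σ unknown):
df = n - 1 = 46
t* = 2.013 for 95% confidence

Margin of error = t* · s/√n = 2.013 · 6.08/√47 = 1.79

CI: (49.41, 52.99)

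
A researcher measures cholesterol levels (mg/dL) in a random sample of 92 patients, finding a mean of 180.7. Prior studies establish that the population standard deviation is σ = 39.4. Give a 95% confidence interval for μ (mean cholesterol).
(172.65, 188.75)

z-interval (σ known):
z* = 1.960 for 95% confidence

Margin of error = z* · σ/√n = 1.960 · 39.4/√92 = 8.05

CI: (180.7 - 8.05, 180.7 + 8.05) = (172.65, 188.75)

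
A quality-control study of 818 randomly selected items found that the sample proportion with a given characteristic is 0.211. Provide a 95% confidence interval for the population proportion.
(0.183, 0.239)

Proportion CI:
SE = √(p̂(1-p̂)/n) = √(0.211 · 0.789 / 818) = 0.01427

z* = 1.960
Margin = z* · SE = 1.960 · 0.01427 = 0.0280

CI: 0.211 ± 0.0280 = (0.183, 0.239)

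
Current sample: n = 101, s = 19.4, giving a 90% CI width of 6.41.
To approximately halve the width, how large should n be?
n ≈ 404

CI width ∝ 1/√n
To reduce width by factor 2, need √n to grow by 2 → need 2² = 4 times as many samples.

Current: n = 101, width = 6.41
New: n = 404, width ≈ 3.18

Width reduced by factor of 6.41/3.18 = 2.02.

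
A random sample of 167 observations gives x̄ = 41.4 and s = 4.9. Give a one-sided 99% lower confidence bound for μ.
μ ≥ 40.51

Lower bound (one-sided):
t* = 2.349 (one-sided for 99%)
Lower bound = x̄ - t* · s/√n = 41.4 - 2.349 · 4.9/√167 = 40.51

We are 99% confident that μ ≥ 40.51.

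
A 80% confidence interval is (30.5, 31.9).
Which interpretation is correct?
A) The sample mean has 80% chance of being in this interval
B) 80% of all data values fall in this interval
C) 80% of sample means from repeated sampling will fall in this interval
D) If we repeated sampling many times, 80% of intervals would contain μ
D

A) Wrong — x̄ is observed and sits in the interval by construction.
B) Wrong — a CI is about the parameter μ, not individual data values.
C) Wrong — coverage applies to intervals containing μ, not to future x̄ values.
D) Correct — this is the frequentist long-run coverage interpretation.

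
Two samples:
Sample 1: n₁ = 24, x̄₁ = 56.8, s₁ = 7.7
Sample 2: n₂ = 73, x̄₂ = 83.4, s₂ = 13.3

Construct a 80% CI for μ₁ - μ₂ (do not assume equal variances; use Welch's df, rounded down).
(-29.46, -23.74)

Difference: x̄₁ - x̄₂ = -26.60
SE = √(s₁²/n₁ + s₂²/n₂) = √(7.7²/24 + 13.3²/73) = 2.2121
df = 69.03 → 69 (Welch–Satterthwaite, rounded down)
t* = 1.294

CI: -26.60 ± 1.294 · 2.2121 = -26.60 ± 2.86 = (-29.46, -23.74)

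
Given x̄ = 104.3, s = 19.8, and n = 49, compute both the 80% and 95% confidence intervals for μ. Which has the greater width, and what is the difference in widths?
95% CI is wider by 4.03

df = 48
80% CI: t* = 1.299, (100.63, 107.97), width = 2 · t* · s/√n = 7.35
95% CI: t* = 2.011, (98.61, 109.99), width = 2 · t* · s/√n = 11.38

The 95% CI is wider by 11.38 - 7.35 = 4.03.
Higher confidence requires a wider interval.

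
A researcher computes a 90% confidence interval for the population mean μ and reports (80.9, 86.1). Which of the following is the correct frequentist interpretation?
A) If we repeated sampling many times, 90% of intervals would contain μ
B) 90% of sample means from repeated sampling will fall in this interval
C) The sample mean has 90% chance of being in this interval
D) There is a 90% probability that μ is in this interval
A

A) Correct — this is the frequentist long-run coverage interpretation.
B) Wrong — coverage applies to intervals containing μ, not to future x̄ values.
C) Wrong — x̄ is observed and sits in the interval by construction.
D) Wrong — μ is fixed; the randomness lives in the interval, not in μ.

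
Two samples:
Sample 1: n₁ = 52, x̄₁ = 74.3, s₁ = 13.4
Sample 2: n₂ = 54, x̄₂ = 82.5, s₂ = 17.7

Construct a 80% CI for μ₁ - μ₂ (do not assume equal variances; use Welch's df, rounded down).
(-12.12, -4.28)

Difference: x̄₁ - x̄₂ = -8.20
SE = √(s₁²/n₁ + s₂²/n₂) = √(13.4²/52 + 17.7²/54) = 3.0422
df = 98.58 → 98 (Welch–Satterthwaite, rounded down)
t* = 1.290

CI: -8.20 ± 1.290 · 3.0422 = -8.20 ± 3.92 = (-12.12, -4.28)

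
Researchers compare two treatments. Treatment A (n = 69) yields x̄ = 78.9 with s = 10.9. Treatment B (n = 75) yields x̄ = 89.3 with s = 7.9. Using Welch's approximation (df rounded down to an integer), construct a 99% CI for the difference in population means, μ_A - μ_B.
(-14.58, -6.22)

Difference: x̄₁ - x̄₂ = -10.40
SE = √(s₁²/n₁ + s₂²/n₂) = √(10.9²/69 + 7.9²/75) = 1.5981
df = 123.17 → 123 (Welch–Satterthwaite, rounded down)
t* = 2.616

CI: -10.40 ± 2.616 · 1.5981 = -10.40 ± 4.18 = (-14.58, -6.22)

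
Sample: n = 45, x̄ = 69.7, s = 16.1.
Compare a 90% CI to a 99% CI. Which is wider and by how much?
99% CI is wider by 4.86

df = 44
90% CI: t* = 1.680, (65.67, 73.73), width = 2 · t* · s/√n = 8.06
99% CI: t* = 2.692, (63.24, 76.16), width = 2 · t* · s/√n = 12.92

The 99% CI is wider by 12.92 - 8.06 = 4.86.
Higher confidence requires a wider interval.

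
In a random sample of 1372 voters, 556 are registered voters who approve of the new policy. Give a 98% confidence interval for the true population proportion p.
(0.374, 0.436)

Proportion CI:
p̂ = 556/1372 = 0.40525
SE = √(p̂(1-p̂)/n) = √(0.40525 · 0.59475 / 1372) = 0.01325

z* = 2.326
Margin = z* · SE = 2.326 · 0.01325 = 0.0308

CI: 0.40525 ± 0.0308 = (0.374, 0.436)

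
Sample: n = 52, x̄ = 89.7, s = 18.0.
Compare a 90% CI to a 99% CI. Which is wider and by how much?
99% CI is wider by 5.00

df = 51
90% CI: t* = 1.675, (85.52, 93.88), width = 2 · t* · s/√n = 8.36
99% CI: t* = 2.676, (83.02, 96.38), width = 2 · t* · s/√n = 13.36

The 99% CI is wider by 13.36 - 8.36 = 5.00.
Higher confidence requires a wider interval.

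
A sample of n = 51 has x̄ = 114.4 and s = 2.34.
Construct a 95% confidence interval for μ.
(113.74, 115.06)

t-interval (σ unknown):
df = n - 1 = 50
t* = 2.009 for 95% confidence

Margin of error = t* · s/√n = 2.009 · 2.34/√51 = 0.66

CI: (113.74, 115.06)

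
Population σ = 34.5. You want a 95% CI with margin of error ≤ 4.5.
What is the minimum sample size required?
n ≥ 226

For margin E ≤ 4.5:
n ≥ (z* · σ / E)²
n ≥ (1.960 · 34.5 / 4.5)²
n ≥ 225.80

Minimum n = 226 (rounding up)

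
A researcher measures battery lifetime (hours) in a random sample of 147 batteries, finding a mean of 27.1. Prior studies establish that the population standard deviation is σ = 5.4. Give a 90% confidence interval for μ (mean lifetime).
(26.37, 27.83)

z-interval (σ known):
z* = 1.645 for 90% confidence

Margin of error = z* · σ/√n = 1.645 · 5.4/√147 = 0.73

CI: (27.1 - 0.73, 27.1 + 0.73) = (26.37, 27.83)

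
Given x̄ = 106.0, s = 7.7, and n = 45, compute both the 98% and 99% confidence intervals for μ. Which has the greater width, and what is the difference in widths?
99% CI is wider by 0.64

df = 44
98% CI: t* = 2.414, (103.23, 108.77), width = 2 · t* · s/√n = 5.54
99% CI: t* = 2.692, (102.91, 109.09), width = 2 · t* · s/√n = 6.18

The 99% CI is wider by 6.18 - 5.54 = 0.64.
Higher confidence requires a wider interval.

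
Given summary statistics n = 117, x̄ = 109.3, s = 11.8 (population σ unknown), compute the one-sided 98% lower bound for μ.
μ ≥ 107.03

Lower bound (one-sided):
t* = 2.077 (one-sided for 98%)
Lower bound = x̄ - t* · s/√n = 109.3 - 2.077 · 11.8/√117 = 107.03

We are 98% confident that μ ≥ 107.03.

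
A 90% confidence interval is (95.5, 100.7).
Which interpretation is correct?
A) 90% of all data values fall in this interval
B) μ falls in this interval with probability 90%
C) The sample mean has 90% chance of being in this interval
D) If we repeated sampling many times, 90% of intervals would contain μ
D

A) Wrong — a CI is about the parameter μ, not individual data values.
B) Wrong — μ is fixed; the randomness lives in the interval, not in μ.
C) Wrong — x̄ is observed and sits in the interval by construction.
D) Correct — this is the frequentist long-run coverage interpretation.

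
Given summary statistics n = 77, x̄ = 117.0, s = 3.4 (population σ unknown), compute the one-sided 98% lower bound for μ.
μ ≥ 116.19

Lower bound (one-sided):
t* = 2.090 (one-sided for 98%)
Lower bound = x̄ - t* · s/√n = 117.0 - 2.090 · 3.4/√77 = 116.19

We are 98% confident that μ ≥ 116.19.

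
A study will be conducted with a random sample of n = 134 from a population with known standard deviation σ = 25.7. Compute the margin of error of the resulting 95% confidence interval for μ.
Margin of error = 4.35

Margin of error = z* · σ/√n
= 1.960 · 25.7/√134
= 1.960 · 25.7/11.5758
= 4.35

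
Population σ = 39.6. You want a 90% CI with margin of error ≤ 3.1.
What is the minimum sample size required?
n ≥ 442

For margin E ≤ 3.1:
n ≥ (z* · σ / E)²
n ≥ (1.645 · 39.6 / 3.1)²
n ≥ 441.57

Minimum n = 442 (rounding up)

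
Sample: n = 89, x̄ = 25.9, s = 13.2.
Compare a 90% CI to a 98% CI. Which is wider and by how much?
98% CI is wider by 1.98

df = 88
90% CI: t* = 1.662, (23.57, 28.23), width = 2 · t* · s/√n = 4.65
98% CI: t* = 2.369, (22.59, 29.21), width = 2 · t* · s/√n = 6.63

The 98% CI is wider by 6.63 - 4.65 = 1.98.
Higher confidence requires a wider interval.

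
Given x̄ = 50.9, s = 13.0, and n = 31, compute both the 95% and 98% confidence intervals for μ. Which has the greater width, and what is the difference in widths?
98% CI is wider by 1.93

df = 30
95% CI: t* = 2.042, (46.13, 55.67), width = 2 · t* · s/√n = 9.54
98% CI: t* = 2.457, (45.16, 56.64), width = 2 · t* · s/√n = 11.47

The 98% CI is wider by 11.47 - 9.54 = 1.93.
Higher confidence requires a wider interval.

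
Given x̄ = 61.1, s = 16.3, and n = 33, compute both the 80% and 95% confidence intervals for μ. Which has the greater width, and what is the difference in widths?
95% CI is wider by 4.13

df = 32
80% CI: t* = 1.309, (57.39, 64.81), width = 2 · t* · s/√n = 7.43
95% CI: t* = 2.037, (55.32, 66.88), width = 2 · t* · s/√n = 11.56

The 95% CI is wider by 11.56 - 7.43 = 4.13.
Higher confidence requires a wider interval.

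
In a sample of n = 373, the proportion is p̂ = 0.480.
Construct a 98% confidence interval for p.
(0.420, 0.540)

Proportion CI:
SE = √(p̂(1-p̂)/n) = √(0.480 · 0.520 / 373) = 0.02587

z* = 2.326
Margin = z* · SE = 2.326 · 0.02587 = 0.0602

CI: 0.480 ± 0.0602 = (0.420, 0.540)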